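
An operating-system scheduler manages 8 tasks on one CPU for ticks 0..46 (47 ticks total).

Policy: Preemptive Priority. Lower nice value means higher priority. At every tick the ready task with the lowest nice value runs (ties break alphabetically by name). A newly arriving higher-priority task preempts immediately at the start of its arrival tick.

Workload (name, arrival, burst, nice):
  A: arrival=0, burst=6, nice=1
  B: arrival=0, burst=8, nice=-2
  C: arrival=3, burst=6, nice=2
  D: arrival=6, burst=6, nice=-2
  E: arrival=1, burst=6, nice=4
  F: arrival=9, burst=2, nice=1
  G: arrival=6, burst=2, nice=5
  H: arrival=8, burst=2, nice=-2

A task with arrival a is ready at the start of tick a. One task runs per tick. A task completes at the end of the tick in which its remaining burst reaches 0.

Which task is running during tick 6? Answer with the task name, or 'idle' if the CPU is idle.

t=0: ready={A,B} → run B
t=1: ready={A,B,E} → run B
t=2: ready={A,B,E} → run B
t=3: ready={A,B,C,E} → run B
t=4: ready={A,B,C,E} → run B
t=5: ready={A,B,C,E} → run B
t=6: ready={A,B,C,D,E,G} → run B
t=7: ready={A,B,C,D,E,G} → run B
t=8: ready={A,C,D,E,G,H} → run D
t=9: ready={A,C,D,E,F,G,H} → run D
t=10: ready={A,C,D,E,F,G,H} → run D
t=11: ready={A,C,D,E,F,G,H} → run D
t=12: ready={A,C,D,E,F,G,H} → run D
t=13: ready={A,C,D,E,F,G,H} → run D
t=14: ready={A,C,E,F,G,H} → run H
t=15: ready={A,C,E,F,G,H} → run H
t=16: ready={A,C,E,F,G} → run A
t=17: ready={A,C,E,F,G} → run A
t=18: ready={A,C,E,F,G} → run A
t=19: ready={A,C,E,F,G} → run A
t=20: ready={A,C,E,F,G} → run A
t=21: ready={A,C,E,F,G} → run A
t=22: ready={C,E,F,G} → run F
t=23: ready={C,E,F,G} → run F
t=24: ready={C,E,G} → run C
t=25: ready={C,E,G} → run C
t=26: ready={C,E,G} → run C
t=27: ready={C,E,G} → run C
t=28: ready={C,E,G} → run C
t=29: ready={C,E,G} → run C
t=30: ready={E,G} → run E
t=31: ready={E,G} → run E
t=32: ready={E,G} → run E
t=33: ready={E,G} → run E
t=34: ready={E,G} → run E
t=35: ready={E,G} → run E
t=36: ready={G} → run G
t=37: ready={G} → run G
t=38: (idle)
t=39: (idle)
t=40: (idle)
t=41: (idle)
t=42: (idle)
t=43: (idle)
t=44: (idle)
t=45: (idle)
t=46: (idle)

running at tick 6 = B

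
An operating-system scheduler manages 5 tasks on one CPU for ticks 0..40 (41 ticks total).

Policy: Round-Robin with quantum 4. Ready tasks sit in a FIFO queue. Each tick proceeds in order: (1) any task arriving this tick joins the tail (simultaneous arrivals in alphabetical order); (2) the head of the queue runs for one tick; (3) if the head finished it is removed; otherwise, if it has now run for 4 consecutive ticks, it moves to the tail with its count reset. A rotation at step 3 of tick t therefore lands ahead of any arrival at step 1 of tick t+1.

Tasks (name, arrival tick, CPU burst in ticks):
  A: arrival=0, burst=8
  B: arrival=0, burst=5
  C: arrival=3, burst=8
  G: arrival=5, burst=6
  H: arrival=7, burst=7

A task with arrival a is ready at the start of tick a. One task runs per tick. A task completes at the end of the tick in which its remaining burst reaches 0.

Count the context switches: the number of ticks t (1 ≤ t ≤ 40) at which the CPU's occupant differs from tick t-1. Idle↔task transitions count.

context switches = 10

t=0: queue=[A,B] q_used=0 → run A
t=1: queue=[A,B] q_used=1 → run A
t=2: queue=[A,B] q_used=2 → run A
t=3: queue=[A,B,C] q_used=3 → run A
t=4: queue=[B,C,A] q_used=0 → run B
t=5: queue=[B,C,A,G] q_used=1 → run B
t=6: queue=[B,C,A,G] q_used=2 → run B
t=7: queue=[B,C,A,G,H] q_used=3 → run B
t=8: queue=[C,A,G,H,B] q_used=0 → run C
t=9: queue=[C,A,G,H,B] q_used=1 → run C
t=10: queue=[C,A,G,H,B] q_used=2 → run C
t=11: queue=[C,A,G,H,B] q_used=3 → run C
t=12: queue=[A,G,H,B,C] q_used=0 → run A
t=13: queue=[A,G,H,B,C] q_used=1 → run A
t=14: queue=[A,G,H,B,C] q_used=2 → run A
t=15: queue=[A,G,H,B,C] q_used=3 → run A
t=16: queue=[G,H,B,C] q_used=0 → run G
t=17: queue=[G,H,B,C] q_used=1 → run G
t=18: queue=[G,H,B,C] q_used=2 → run G
t=19: queue=[G,H,B,C] q_used=3 → run G
t=20: queue=[H,B,C,G] q_used=0 → run H
t=21: queue=[H,B,C,G] q_used=1 → run H
t=22: queue=[H,B,C,G] q_used=2 → run H
t=23: queue=[H,B,C,G] q_used=3 → run H
t=24: queue=[B,C,G,H] q_used=0 → run B
t=25: queue=[C,G,H] q_used=0 → run C
t=26: queue=[C,G,H] q_used=1 → run C
t=27: queue=[C,G,H] q_used=2 → run C
t=28: queue=[C,G,H] q_used=3 → run C
t=29: queue=[G,H] q_used=0 → run G
t=30: queue=[G,H] q_used=1 → run G
t=31: queue=[H] q_used=0 → run H
t=32: queue=[H] q_used=1 → run H
t=33: queue=[H] q_used=2 → run H
t=34: (idle)
t=35: (idle)
t=36: (idle)
t=37: (idle)
t=38: (idle)
t=39: (idle)
t=40: (idle)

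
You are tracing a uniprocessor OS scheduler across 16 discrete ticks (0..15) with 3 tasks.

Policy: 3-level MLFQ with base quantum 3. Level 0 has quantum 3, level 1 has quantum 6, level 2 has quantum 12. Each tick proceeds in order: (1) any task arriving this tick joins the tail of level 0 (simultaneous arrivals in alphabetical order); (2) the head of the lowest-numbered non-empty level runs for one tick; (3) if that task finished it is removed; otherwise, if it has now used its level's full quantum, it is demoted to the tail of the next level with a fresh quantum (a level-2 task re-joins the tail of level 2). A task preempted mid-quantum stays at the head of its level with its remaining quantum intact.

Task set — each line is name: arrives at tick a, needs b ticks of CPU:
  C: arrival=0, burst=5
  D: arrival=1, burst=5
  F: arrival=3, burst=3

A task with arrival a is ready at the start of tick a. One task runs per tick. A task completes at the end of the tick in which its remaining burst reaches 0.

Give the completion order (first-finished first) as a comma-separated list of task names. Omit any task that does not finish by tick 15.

completion order = F, C, D

t=0: L0/L1/L2 = C/-/- → run C
t=1: L0/L1/L2 = CD/-/- → run C
t=2: L0/L1/L2 = CD/-/- → run C
t=3: L0/L1/L2 = DF/C/- → run D
t=4: L0/L1/L2 = DF/C/- → run D
t=5: L0/L1/L2 = DF/C/- → run D
t=6: L0/L1/L2 = F/CD/- → run F
t=7: L0/L1/L2 = F/CD/- → run F
t=8: L0/L1/L2 = F/CD/- → run F
t=9: L0/L1/L2 = -/CD/- → run C
t=10: L0/L1/L2 = -/CD/- → run C
t=11: L0/L1/L2 = -/D/- → run D
t=12: L0/L1/L2 = -/D/- → run D
t=13: (idle)
t=14: (idle)
t=15: (idle)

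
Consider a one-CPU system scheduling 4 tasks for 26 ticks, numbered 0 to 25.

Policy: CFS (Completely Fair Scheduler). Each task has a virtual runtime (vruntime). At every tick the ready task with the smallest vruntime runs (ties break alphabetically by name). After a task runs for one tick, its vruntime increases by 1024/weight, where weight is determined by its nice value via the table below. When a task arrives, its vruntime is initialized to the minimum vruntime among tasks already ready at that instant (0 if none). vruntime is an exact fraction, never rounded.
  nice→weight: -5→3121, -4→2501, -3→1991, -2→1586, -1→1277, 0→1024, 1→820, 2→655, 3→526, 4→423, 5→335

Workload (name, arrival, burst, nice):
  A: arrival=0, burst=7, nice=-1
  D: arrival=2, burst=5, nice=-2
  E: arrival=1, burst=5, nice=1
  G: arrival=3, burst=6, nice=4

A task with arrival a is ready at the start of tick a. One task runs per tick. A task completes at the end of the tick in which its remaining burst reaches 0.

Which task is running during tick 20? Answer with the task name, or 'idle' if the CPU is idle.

t=0: vr[A=0] → run A
t=1: vr[A=1024/1277 E=1024/1277] → run A
t=2: vr[A=2048/1277 D=1024/1277 E=1024/1277] → run D
t=3: vr[A=2048/1277 D=1465856/1012661 E=1024/1277 G=1024/1277] → run E
t=4: vr[A=2048/1277 D=1465856/1012661 E=536832/261785 G=1024/1277] → run G
t=5: vr[A=2048/1277 D=1465856/1012661 E=536832/261785 G=1740800/540171] → run D
t=6: vr[A=2048/1277 D=2119680/1012661 E=536832/261785 G=1740800/540171] → run A
t=7: vr[A=3072/1277 D=2119680/1012661 E=536832/261785 G=1740800/540171] → run E
t=8: vr[A=3072/1277 D=2119680/1012661 E=863744/261785 G=1740800/540171] → run D
t=9: vr[A=3072/1277 D=2773504/1012661 E=863744/261785 G=1740800/540171] → run A
t=10: vr[A=4096/1277 D=2773504/1012661 E=863744/261785 G=1740800/540171] → run D
t=11: vr[A=4096/1277 D=3427328/1012661 E=863744/261785 G=1740800/540171] → run A
t=12: vr[A=5120/1277 D=3427328/1012661 E=863744/261785 G=1740800/540171] → run G
t=13: vr[A=5120/1277 D=3427328/1012661 E=863744/261785 G=3048448/540171] → run E
t=14: vr[A=5120/1277 D=3427328/1012661 E=1190656/261785 G=3048448/540171] → run D
t=15: vr[A=5120/1277 E=1190656/261785 G=3048448/540171] → run A
t=16: vr[A=6144/1277 E=1190656/261785 G=3048448/540171] → run E
t=17: vr[A=6144/1277 E=1517568/261785 G=3048448/540171] → run A
t=18: vr[E=1517568/261785 G=3048448/540171] → run G
t=19: vr[E=1517568/261785 G=1452032/180057] → run E
t=20: vr[G=1452032/180057] → run G
t=21: vr[G=5663744/540171] → run G
t=22: vr[G=6971392/540171] → run G
t=23: (idle)
t=24: (idle)
t=25: (idle)

running at tick 20 = G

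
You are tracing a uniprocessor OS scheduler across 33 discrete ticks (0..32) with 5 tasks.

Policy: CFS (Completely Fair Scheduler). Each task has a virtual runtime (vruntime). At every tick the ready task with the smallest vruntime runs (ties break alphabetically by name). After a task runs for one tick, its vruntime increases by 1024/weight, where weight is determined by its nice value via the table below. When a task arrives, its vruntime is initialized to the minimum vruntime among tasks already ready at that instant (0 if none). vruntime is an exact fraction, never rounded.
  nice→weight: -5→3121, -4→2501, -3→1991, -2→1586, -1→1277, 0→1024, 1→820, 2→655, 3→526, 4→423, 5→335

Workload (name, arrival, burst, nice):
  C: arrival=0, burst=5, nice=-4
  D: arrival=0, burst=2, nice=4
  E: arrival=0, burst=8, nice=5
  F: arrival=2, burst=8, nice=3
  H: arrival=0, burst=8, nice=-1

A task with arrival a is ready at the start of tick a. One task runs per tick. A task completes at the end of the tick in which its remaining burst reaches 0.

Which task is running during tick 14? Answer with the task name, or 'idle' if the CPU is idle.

running at tick 14 = E

t=0: vr[C=0 D=0 E=0 H=0] → run C
t=1: vr[C=1024/2501 D=0 E=0 H=0] → run D
t=2: vr[C=1024/2501 D=1024/423 E=0 F=0 H=0] → run E
t=3: vr[C=1024/2501 D=1024/423 E=1024/335 F=0 H=0] → run F
t=4: vr[C=1024/2501 D=1024/423 E=1024/335 F=512/263 H=0] → run H
t=5: vr[C=1024/2501 D=1024/423 E=1024/335 F=512/263 H=1024/1277] → run C
t=6: vr[C=2048/2501 D=1024/423 E=1024/335 F=512/263 H=1024/1277] → run H
t=7: vr[C=2048/2501 D=1024/423 E=1024/335 F=512/263 H=2048/1277] → run C
t=8: vr[C=3072/2501 D=1024/423 E=1024/335 F=512/263 H=2048/1277] → run C
t=9: vr[C=4096/2501 D=1024/423 E=1024/335 F=512/263 H=2048/1277] → run H
t=10: vr[C=4096/2501 D=1024/423 E=1024/335 F=512/263 H=3072/1277] → run C
t=11: vr[D=1024/423 E=1024/335 F=512/263 H=3072/1277] → run F
t=12: vr[D=1024/423 E=1024/335 F=1024/263 H=3072/1277] → run H
t=13: vr[D=1024/423 E=1024/335 F=1024/263 H=4096/1277] → run D
t=14: vr[E=1024/335 F=1024/263 H=4096/1277] → run E
t=15: vr[E=2048/335 F=1024/263 H=4096/1277] → run H
t=16: vr[E=2048/335 F=1024/263 H=5120/1277] → run F
t=17: vr[E=2048/335 F=1536/263 H=5120/1277] → run H
t=18: vr[E=2048/335 F=1536/263 H=6144/1277] → run H
t=19: vr[E=2048/335 F=1536/263 H=7168/1277] → run H
t=20: vr[E=2048/335 F=1536/263] → run F
t=21: vr[E=2048/335 F=2048/263] → run E
t=22: vr[E=3072/335 F=2048/263] → run F
t=23: vr[E=3072/335 F=2560/263] → run E
t=24: vr[E=4096/335 F=2560/263] → run F
t=25: vr[E=4096/335 F=3072/263] → run F
t=26: vr[E=4096/335 F=3584/263] → run E
t=27: vr[E=1024/67 F=3584/263] → run F
t=28: vr[E=1024/67] → run E
t=29: vr[E=6144/335] → run E
t=30: vr[E=7168/335] → run E
t=31: (idle)
t=32: (idle)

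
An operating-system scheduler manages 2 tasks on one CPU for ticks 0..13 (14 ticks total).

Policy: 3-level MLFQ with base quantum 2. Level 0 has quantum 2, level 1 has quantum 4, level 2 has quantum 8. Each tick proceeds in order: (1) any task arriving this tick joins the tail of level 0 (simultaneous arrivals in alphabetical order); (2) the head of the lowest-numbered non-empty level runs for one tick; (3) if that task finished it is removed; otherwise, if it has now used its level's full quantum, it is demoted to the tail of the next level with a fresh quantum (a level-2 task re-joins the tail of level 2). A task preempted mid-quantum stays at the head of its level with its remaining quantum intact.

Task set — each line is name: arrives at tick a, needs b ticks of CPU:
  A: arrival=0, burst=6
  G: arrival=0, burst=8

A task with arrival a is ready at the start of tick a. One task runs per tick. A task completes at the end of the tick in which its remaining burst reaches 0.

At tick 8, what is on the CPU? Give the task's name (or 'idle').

t=0: L0/L1/L2 = AG/-/- → run A
t=1: L0/L1/L2 = AG/-/- → run A
t=2: L0/L1/L2 = G/A/- → run G
t=3: L0/L1/L2 = G/A/- → run G
t=4: L0/L1/L2 = -/AG/- → run A
t=5: L0/L1/L2 = -/AG/- → run A
t=6: L0/L1/L2 = -/AG/- → run A
t=7: L0/L1/L2 = -/AG/- → run A
t=8: L0/L1/L2 = -/G/- → run G
t=9: L0/L1/L2 = -/G/- → run G
t=10: L0/L1/L2 = -/G/- → run G
t=11: L0/L1/L2 = -/G/- → run G
t=12: L0/L1/L2 = -/-/G → run G
t=13: L0/L1/L2 = -/-/G → run G

running at tick 8 = G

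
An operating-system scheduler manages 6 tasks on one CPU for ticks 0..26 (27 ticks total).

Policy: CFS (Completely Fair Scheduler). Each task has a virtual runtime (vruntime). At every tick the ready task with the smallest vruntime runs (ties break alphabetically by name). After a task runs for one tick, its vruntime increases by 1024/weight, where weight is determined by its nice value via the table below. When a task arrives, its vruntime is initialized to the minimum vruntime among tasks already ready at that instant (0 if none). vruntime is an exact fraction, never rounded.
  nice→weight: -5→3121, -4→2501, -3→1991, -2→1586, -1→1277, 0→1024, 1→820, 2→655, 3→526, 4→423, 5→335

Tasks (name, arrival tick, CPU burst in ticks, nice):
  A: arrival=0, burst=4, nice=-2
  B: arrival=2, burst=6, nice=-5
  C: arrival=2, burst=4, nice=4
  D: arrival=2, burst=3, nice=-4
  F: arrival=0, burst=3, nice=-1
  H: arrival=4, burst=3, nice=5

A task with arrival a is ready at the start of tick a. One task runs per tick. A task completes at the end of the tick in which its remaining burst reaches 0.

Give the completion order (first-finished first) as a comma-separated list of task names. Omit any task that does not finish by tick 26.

completion order = D, F, A, B, H, C

t=0: vr[A=0 F=0] → run A
t=1: vr[A=512/793 F=0] → run F
t=2: vr[A=512/793 B=512/793 C=512/793 D=512/793 F=1024/1277] → run A
t=3: vr[A=1024/793 B=512/793 C=512/793 D=512/793 F=1024/1277] → run B
t=4: vr[A=1024/793 B=2409984/2474953 C=512/793 D=512/793 F=1024/1277 H=512/793] → run C
t=5: vr[A=1024/793 B=2409984/2474953 C=1028608/335439 D=512/793 F=1024/1277 H=512/793] → run D
t=6: vr[A=1024/793 B=2409984/2474953 C=1028608/335439 D=34304/32513 F=1024/1277 H=512/793] → run H
t=7: vr[A=1024/793 B=2409984/2474953 C=1028608/335439 D=34304/32513 F=1024/1277 H=983552/265655] → run F
t=8: vr[A=1024/793 B=2409984/2474953 C=1028608/335439 D=34304/32513 F=2048/1277 H=983552/265655] → run B
t=9: vr[A=1024/793 B=3222016/2474953 C=1028608/335439 D=34304/32513 F=2048/1277 H=983552/265655] → run D
t=10: vr[A=1024/793 B=3222016/2474953 C=1028608/335439 D=47616/32513 F=2048/1277 H=983552/265655] → run A
t=11: vr[A=1536/793 B=3222016/2474953 C=1028608/335439 D=47616/32513 F=2048/1277 H=983552/265655] → run B
t=12: vr[A=1536/793 B=4034048/2474953 C=1028608/335439 D=47616/32513 F=2048/1277 H=983552/265655] → run D
t=13: vr[A=1536/793 B=4034048/2474953 C=1028608/335439 F=2048/1277 H=983552/265655] → run F
t=14: vr[A=1536/793 B=4034048/2474953 C=1028608/335439 H=983552/265655] → run B
t=15: vr[A=1536/793 B=4846080/2474953 C=1028608/335439 H=983552/265655] → run A
t=16: vr[B=4846080/2474953 C=1028608/335439 H=983552/265655] → run B
t=17: vr[B=5658112/2474953 C=1028608/335439 H=983552/265655] → run B
t=18: vr[C=1028608/335439 H=983552/265655] → run C
t=19: vr[C=1840640/335439 H=983552/265655] → run H
t=20: vr[C=1840640/335439 H=1795584/265655] → run C
t=21: vr[C=884224/111813 H=1795584/265655] → run H
t=22: vr[C=884224/111813] → run C
t=23: (idle)
t=24: (idle)
t=25: (idle)
t=26: (idle)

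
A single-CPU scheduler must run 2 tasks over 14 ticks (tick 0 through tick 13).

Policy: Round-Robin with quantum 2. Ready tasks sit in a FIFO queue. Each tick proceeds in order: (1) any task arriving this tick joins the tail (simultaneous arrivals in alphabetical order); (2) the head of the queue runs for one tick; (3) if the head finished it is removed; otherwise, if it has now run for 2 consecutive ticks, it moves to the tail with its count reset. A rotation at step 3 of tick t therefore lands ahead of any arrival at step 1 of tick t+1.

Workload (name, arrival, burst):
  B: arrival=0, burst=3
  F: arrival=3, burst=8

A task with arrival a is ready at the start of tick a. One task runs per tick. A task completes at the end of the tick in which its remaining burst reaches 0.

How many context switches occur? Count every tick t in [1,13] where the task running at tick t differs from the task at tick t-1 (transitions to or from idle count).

context switches = 2

t=0: queue=[B] q_used=0 → run B
t=1: queue=[B] q_used=1 → run B
t=2: queue=[B] q_used=0 → run B
t=3: queue=[F] q_used=0 → run F
t=4: queue=[F] q_used=1 → run F
t=5: queue=[F] q_used=0 → run F
t=6: queue=[F] q_used=1 → run F
t=7: queue=[F] q_used=0 → run F
t=8: queue=[F] q_used=1 → run F
t=9: queue=[F] q_used=0 → run F
t=10: queue=[F] q_used=1 → run F
t=11: (idle)
t=12: (idle)
t=13: (idle)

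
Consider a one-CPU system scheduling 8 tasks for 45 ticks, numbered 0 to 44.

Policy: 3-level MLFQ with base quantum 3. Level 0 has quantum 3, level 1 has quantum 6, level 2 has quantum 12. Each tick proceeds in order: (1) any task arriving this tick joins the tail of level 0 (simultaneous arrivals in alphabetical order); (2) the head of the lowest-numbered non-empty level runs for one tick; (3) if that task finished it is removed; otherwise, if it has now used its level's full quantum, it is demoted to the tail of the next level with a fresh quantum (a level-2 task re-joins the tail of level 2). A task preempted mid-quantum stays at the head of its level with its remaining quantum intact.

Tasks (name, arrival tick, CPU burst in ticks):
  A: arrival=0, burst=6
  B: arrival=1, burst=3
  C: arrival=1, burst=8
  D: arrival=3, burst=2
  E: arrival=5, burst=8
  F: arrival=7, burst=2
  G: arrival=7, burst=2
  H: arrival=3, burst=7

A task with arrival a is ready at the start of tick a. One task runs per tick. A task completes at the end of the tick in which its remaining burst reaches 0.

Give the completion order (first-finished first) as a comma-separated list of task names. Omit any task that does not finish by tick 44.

t=0: L0/L1/L2 = A/-/- → run A
t=1: L0/L1/L2 = ABC/-/- → run A
t=2: L0/L1/L2 = ABC/-/- → run A
t=3: L0/L1/L2 = BCDH/A/- → run B
t=4: L0/L1/L2 = BCDH/A/- → run B
t=5: L0/L1/L2 = BCDHE/A/- → run B
t=6: L0/L1/L2 = CDHE/A/- → run C
t=7: L0/L1/L2 = CDHEFG/A/- → run C
t=8: L0/L1/L2 = CDHEFG/A/- → run C
t=9: L0/L1/L2 = DHEFG/AC/- → run D
t=10: L0/L1/L2 = DHEFG/AC/- → run D
t=11: L0/L1/L2 = HEFG/AC/- → run H
t=12: L0/L1/L2 = HEFG/AC/- → run H
t=13: L0/L1/L2 = HEFG/AC/- → run H
t=14: L0/L1/L2 = EFG/ACH/- → run E
t=15: L0/L1/L2 = EFG/ACH/- → run E
t=16: L0/L1/L2 = EFG/ACH/- → run E
t=17: L0/L1/L2 = FG/ACHE/- → run F
t=18: L0/L1/L2 = FG/ACHE/- → run F
t=19: L0/L1/L2 = G/ACHE/- → run G
t=20: L0/L1/L2 = G/ACHE/- → run G
t=21: L0/L1/L2 = -/ACHE/- → run A
t=22: L0/L1/L2 = -/ACHE/- → run A
t=23: L0/L1/L2 = -/ACHE/- → run A
t=24: L0/L1/L2 = -/CHE/- → run C
t=25: L0/L1/L2 = -/CHE/- → run C
t=26: L0/L1/L2 = -/CHE/- → run C
t=27: L0/L1/L2 = -/CHE/- → run C
t=28: L0/L1/L2 = -/CHE/- → run C
t=29: L0/L1/L2 = -/HE/- → run H
t=30: L0/L1/L2 = -/HE/- → run H
t=31: L0/L1/L2 = -/HE/- → run H
t=32: L0/L1/L2 = -/HE/- → run H
t=33: L0/L1/L2 = -/E/- → run E
t=34: L0/L1/L2 = -/E/- → run E
t=35: L0/L1/L2 = -/E/- → run E
t=36: L0/L1/L2 = -/E/- → run E
t=37: L0/L1/L2 = -/E/- → run E
t=38: (idle)
t=39: (idle)
t=40: (idle)
t=41: (idle)
t=42: (idle)
t=43: (idle)
t=44: (idle)

completion order = B, D, F, G, A, C, H, E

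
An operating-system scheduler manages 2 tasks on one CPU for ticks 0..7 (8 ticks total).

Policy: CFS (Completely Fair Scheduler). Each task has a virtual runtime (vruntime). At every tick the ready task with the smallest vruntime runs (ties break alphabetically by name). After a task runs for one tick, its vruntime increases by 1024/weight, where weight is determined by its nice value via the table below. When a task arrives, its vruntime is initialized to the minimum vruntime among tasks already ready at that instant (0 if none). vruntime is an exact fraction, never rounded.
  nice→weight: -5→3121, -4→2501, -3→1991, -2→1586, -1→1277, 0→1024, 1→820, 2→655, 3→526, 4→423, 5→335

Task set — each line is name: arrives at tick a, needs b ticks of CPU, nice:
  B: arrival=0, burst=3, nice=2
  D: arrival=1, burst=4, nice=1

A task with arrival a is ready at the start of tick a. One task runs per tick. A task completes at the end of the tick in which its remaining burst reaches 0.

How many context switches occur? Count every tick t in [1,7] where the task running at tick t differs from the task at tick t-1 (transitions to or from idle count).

context switches = 4

t=0: vr[B=0] → run B
t=1: vr[B=1024/655 D=1024/655] → run B
t=2: vr[B=2048/655 D=1024/655] → run D
t=3: vr[B=2048/655 D=15104/5371] → run D
t=4: vr[B=2048/655 D=109056/26855] → run B
t=5: vr[D=109056/26855] → run D
t=6: vr[D=142592/26855] → run D
t=7: (idle)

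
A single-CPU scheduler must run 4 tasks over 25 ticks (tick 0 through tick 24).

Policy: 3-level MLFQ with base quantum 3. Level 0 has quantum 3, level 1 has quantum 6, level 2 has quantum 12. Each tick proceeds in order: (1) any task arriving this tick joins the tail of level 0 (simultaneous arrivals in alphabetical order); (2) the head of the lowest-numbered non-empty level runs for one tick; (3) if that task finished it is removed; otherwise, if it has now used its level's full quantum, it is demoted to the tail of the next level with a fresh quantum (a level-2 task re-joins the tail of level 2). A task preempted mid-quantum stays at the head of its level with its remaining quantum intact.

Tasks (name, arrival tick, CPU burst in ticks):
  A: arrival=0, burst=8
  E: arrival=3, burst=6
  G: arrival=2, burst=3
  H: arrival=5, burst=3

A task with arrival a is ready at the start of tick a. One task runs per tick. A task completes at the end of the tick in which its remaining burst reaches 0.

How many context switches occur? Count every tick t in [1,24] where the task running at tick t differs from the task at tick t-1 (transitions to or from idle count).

context switches = 6

t=0: L0/L1/L2 = A/-/- → run A
t=1: L0/L1/L2 = A/-/- → run A
t=2: L0/L1/L2 = AG/-/- → run A
t=3: L0/L1/L2 = GE/A/- → run G
t=4: L0/L1/L2 = GE/A/- → run G
t=5: L0/L1/L2 = GEH/A/- → run G
t=6: L0/L1/L2 = EH/A/- → run E
t=7: L0/L1/L2 = EH/A/- → run E
t=8: L0/L1/L2 = EH/A/- → run E
t=9: L0/L1/L2 = H/AE/- → run H
t=10: L0/L1/L2 = H/AE/- → run H
t=11: L0/L1/L2 = H/AE/- → run H
t=12: L0/L1/L2 = -/AE/- → run A
t=13: L0/L1/L2 = -/AE/- → run A
t=14: L0/L1/L2 = -/AE/- → run A
t=15: L0/L1/L2 = -/AE/- → run A
t=16: L0/L1/L2 = -/AE/- → run A
t=17: L0/L1/L2 = -/E/- → run E
t=18: L0/L1/L2 = -/E/- → run E
t=19: L0/L1/L2 = -/E/- → run E
t=20: (idle)
t=21: (idle)
t=22: (idle)
t=23: (idle)
t=24: (idle)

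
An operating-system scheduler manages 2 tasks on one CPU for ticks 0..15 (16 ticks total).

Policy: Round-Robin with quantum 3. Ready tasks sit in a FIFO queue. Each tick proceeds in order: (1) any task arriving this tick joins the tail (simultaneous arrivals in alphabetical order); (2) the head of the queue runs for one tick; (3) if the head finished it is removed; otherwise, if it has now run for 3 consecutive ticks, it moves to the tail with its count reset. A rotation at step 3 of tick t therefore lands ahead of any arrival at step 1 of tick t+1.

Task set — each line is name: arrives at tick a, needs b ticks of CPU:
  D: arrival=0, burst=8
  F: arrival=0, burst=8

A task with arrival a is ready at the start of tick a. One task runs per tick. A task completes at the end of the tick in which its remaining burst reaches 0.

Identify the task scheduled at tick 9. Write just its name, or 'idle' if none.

t=0: queue=[D,F] q_used=0 → run D
t=1: queue=[D,F] q_used=1 → run D
t=2: queue=[D,F] q_used=2 → run D
t=3: queue=[F,D] q_used=0 → run F
t=4: queue=[F,D] q_used=1 → run F
t=5: queue=[F,D] q_used=2 → run F
t=6: queue=[D,F] q_used=0 → run D
t=7: queue=[D,F] q_used=1 → run D
t=8: queue=[D,F] q_used=2 → run D
t=9: queue=[F,D] q_used=0 → run F
t=10: queue=[F,D] q_used=1 → run F
t=11: queue=[F,D] q_used=2 → run F
t=12: queue=[D,F] q_used=0 → run D
t=13: queue=[D,F] q_used=1 → run D
t=14: queue=[F] q_used=0 → run F
t=15: queue=[F] q_used=1 → run F

running at tick 9 = F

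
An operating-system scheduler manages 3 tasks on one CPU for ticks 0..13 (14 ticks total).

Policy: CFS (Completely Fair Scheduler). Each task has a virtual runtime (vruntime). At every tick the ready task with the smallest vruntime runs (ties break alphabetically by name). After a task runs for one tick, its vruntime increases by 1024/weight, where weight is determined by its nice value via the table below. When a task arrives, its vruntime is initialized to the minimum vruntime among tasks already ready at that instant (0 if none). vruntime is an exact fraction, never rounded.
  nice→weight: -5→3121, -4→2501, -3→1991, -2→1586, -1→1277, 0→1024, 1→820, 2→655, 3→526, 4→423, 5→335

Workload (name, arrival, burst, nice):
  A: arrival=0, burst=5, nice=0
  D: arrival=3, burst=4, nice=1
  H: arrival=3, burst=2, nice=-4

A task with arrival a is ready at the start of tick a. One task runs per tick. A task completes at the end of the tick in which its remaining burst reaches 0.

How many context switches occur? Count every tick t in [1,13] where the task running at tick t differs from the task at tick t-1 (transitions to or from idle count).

t=0: vr[A=0] → run A
t=1: vr[A=1] → run A
t=2: vr[A=2] → run A
t=3: vr[A=3 D=3 H=3] → run A
t=4: vr[A=4 D=3 H=3] → run D
t=5: vr[A=4 D=871/205 H=3] → run H
t=6: vr[A=4 D=871/205 H=8527/2501] → run H
t=7: vr[A=4 D=871/205] → run A
t=8: vr[D=871/205] → run D
t=9: vr[D=1127/205] → run D
t=10: vr[D=1383/205] → run D
t=11: (idle)
t=12: (idle)
t=13: (idle)

context switches = 5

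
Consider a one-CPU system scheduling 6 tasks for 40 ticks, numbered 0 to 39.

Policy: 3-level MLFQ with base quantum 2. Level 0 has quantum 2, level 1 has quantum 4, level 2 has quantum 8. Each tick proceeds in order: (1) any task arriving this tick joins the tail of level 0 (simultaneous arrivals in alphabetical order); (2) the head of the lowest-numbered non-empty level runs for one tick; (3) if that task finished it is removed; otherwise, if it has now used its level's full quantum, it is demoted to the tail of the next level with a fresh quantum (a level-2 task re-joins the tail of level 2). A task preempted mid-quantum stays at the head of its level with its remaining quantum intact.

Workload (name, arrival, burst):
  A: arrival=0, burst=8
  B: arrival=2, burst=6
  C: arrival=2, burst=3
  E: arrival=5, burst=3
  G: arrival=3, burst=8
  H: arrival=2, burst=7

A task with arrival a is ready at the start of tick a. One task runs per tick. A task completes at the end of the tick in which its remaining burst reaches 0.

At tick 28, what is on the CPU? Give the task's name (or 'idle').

t=0: L0/L1/L2 = A/-/- → run A
t=1: L0/L1/L2 = A/-/- → run A
t=2: L0/L1/L2 = BCH/A/- → run B
t=3: L0/L1/L2 = BCHG/A/- → run B
t=4: L0/L1/L2 = CHG/AB/- → run C
t=5: L0/L1/L2 = CHGE/AB/- → run C
t=6: L0/L1/L2 = HGE/ABC/- → run H
t=7: L0/L1/L2 = HGE/ABC/- → run H
t=8: L0/L1/L2 = GE/ABCH/- → run G
t=9: L0/L1/L2 = GE/ABCH/- → run G
t=10: L0/L1/L2 = E/ABCHG/- → run E
t=11: L0/L1/L2 = E/ABCHG/- → run E
t=12: L0/L1/L2 = -/ABCHGE/- → run A
t=13: L0/L1/L2 = -/ABCHGE/- → run A
t=14: L0/L1/L2 = -/ABCHGE/- → run A
t=15: L0/L1/L2 = -/ABCHGE/- → run A
t=16: L0/L1/L2 = -/BCHGE/A → run B
t=17: L0/L1/L2 = -/BCHGE/A → run B
t=18: L0/L1/L2 = -/BCHGE/A → run B
t=19: L0/L1/L2 = -/BCHGE/A → run B
t=20: L0/L1/L2 = -/CHGE/A → run C
t=21: L0/L1/L2 = -/HGE/A → run H
t=22: L0/L1/L2 = -/HGE/A → run H
t=23: L0/L1/L2 = -/HGE/A → run H
t=24: L0/L1/L2 = -/HGE/A → run H
t=25: L0/L1/L2 = -/GE/AH → run G
t=26: L0/L1/L2 = -/GE/AH → run G
t=27: L0/L1/L2 = -/GE/AH → run G
t=28: L0/L1/L2 = -/GE/AH → run G
t=29: L0/L1/L2 = -/E/AHG → run E
t=30: L0/L1/L2 = -/-/AHG → run A
t=31: L0/L1/L2 = -/-/AHG → run A
t=32: L0/L1/L2 = -/-/HG → run H
t=33: L0/L1/L2 = -/-/G → run G
t=34: L0/L1/L2 = -/-/G → run G
t=35: (idle)
t=36: (idle)
t=37: (idle)
t=38: (idle)
t=39: (idle)

running at tick 28 = G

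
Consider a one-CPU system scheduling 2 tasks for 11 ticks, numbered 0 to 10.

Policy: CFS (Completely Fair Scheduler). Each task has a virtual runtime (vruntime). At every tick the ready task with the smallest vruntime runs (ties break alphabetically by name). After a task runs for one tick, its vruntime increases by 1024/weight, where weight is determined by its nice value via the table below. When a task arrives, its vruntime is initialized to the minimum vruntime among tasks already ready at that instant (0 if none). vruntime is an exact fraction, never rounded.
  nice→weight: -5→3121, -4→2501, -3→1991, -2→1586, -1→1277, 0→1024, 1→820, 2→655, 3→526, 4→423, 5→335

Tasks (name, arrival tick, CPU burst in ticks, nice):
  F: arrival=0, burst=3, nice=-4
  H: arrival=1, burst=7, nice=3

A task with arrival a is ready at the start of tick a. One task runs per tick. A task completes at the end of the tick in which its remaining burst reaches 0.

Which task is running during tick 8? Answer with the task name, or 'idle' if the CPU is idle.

running at tick 8 = H

t=0: vr[F=0] → run F
t=1: vr[F=1024/2501 H=1024/2501] → run F
t=2: vr[F=2048/2501 H=1024/2501] → run H
t=3: vr[F=2048/2501 H=1549824/657763] → run F
t=4: vr[H=1549824/657763] → run H
t=5: vr[H=2830336/657763] → run H
t=6: vr[H=4110848/657763] → run H
t=7: vr[H=5391360/657763] → run H
t=8: vr[H=6671872/657763] → run H
t=9: vr[H=7952384/657763] → run H
t=10: (idle)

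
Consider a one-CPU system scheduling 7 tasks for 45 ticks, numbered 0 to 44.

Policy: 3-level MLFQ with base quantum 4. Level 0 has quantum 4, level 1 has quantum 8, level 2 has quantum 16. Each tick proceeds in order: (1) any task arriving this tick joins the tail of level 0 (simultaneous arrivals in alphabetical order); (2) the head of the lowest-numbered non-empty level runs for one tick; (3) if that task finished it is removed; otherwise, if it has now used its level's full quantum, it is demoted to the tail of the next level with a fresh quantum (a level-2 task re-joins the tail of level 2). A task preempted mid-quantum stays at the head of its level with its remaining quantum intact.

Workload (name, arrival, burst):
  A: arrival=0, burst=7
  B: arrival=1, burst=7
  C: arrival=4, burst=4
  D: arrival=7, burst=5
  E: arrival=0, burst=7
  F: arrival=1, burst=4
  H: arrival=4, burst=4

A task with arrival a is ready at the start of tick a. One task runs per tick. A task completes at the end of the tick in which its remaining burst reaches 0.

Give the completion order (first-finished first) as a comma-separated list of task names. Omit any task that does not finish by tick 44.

t=0: L0/L1/L2 = AE/-/- → run A
t=1: L0/L1/L2 = AEBF/-/- → run A
t=2: L0/L1/L2 = AEBF/-/- → run A
t=3: L0/L1/L2 = AEBF/-/- → run A
t=4: L0/L1/L2 = EBFCH/A/- → run E
t=5: L0/L1/L2 = EBFCH/A/- → run E
t=6: L0/L1/L2 = EBFCH/A/- → run E
t=7: L0/L1/L2 = EBFCHD/A/- → run E
t=8: L0/L1/L2 = BFCHD/AE/- → run B
t=9: L0/L1/L2 = BFCHD/AE/- → run B
t=10: L0/L1/L2 = BFCHD/AE/- → run B
t=11: L0/L1/L2 = BFCHD/AE/- → run B
t=12: L0/L1/L2 = FCHD/AEB/- → run F
t=13: L0/L1/L2 = FCHD/AEB/- → run F
t=14: L0/L1/L2 = FCHD/AEB/- → run F
t=15: L0/L1/L2 = FCHD/AEB/- → run F
t=16: L0/L1/L2 = CHD/AEB/- → run C
t=17: L0/L1/L2 = CHD/AEB/- → run C
t=18: L0/L1/L2 = CHD/AEB/- → run C
t=19: L0/L1/L2 = CHD/AEB/- → run C
t=20: L0/L1/L2 = HD/AEB/- → run H
t=21: L0/L1/L2 = HD/AEB/- → run H
t=22: L0/L1/L2 = HD/AEB/- → run H
t=23: L0/L1/L2 = HD/AEB/- → run H
t=24: L0/L1/L2 = D/AEB/- → run D
t=25: L0/L1/L2 = D/AEB/- → run D
t=26: L0/L1/L2 = D/AEB/- → run D
t=27: L0/L1/L2 = D/AEB/- → run D
t=28: L0/L1/L2 = -/AEBD/- → run A
t=29: L0/L1/L2 = -/AEBD/- → run A
t=30: L0/L1/L2 = -/AEBD/- → run A
t=31: L0/L1/L2 = -/EBD/- → run E
t=32: L0/L1/L2 = -/EBD/- → run E
t=33: L0/L1/L2 = -/EBD/- → run E
t=34: L0/L1/L2 = -/BD/- → run B
t=35: L0/L1/L2 = -/BD/- → run B
t=36: L0/L1/L2 = -/BD/- → run B
t=37: L0/L1/L2 = -/D/- → run D
t=38: (idle)
t=39: (idle)
t=40: (idle)
t=41: (idle)
t=42: (idle)
t=43: (idle)
t=44: (idle)

completion order = F, C, H, A, E, B, D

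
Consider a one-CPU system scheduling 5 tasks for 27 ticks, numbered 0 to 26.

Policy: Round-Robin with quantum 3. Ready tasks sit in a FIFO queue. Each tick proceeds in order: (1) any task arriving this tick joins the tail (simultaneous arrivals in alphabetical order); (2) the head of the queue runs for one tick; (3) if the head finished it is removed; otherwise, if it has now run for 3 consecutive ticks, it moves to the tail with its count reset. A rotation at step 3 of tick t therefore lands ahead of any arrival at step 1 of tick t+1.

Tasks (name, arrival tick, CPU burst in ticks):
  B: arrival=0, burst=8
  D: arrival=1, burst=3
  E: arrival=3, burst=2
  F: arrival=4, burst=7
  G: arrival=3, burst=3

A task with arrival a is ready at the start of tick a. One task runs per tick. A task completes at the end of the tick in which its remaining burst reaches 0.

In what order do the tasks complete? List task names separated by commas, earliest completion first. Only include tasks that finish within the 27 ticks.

t=0: queue=[B] q_used=0 → run B
t=1: queue=[B,D] q_used=1 → run B
t=2: queue=[B,D] q_used=2 → run B
t=3: queue=[D,B,E,G] q_used=0 → run D
t=4: queue=[D,B,E,G,F] q_used=1 → run D
t=5: queue=[D,B,E,G,F] q_used=2 → run D
t=6: queue=[B,E,G,F] q_used=0 → run B
t=7: queue=[B,E,G,F] q_used=1 → run B
t=8: queue=[B,E,G,F] q_used=2 → run B
t=9: queue=[E,G,F,B] q_used=0 → run E
t=10: queue=[E,G,F,B] q_used=1 → run E
t=11: queue=[G,F,B] q_used=0 → run G
t=12: queue=[G,F,B] q_used=1 → run G
t=13: queue=[G,F,B] q_used=2 → run G
t=14: queue=[F,B] q_used=0 → run F
t=15: queue=[F,B] q_used=1 → run F
t=16: queue=[F,B] q_used=2 → run F
t=17: queue=[B,F] q_used=0 → run B
t=18: queue=[B,F] q_used=1 → run B
t=19: queue=[F] q_used=0 → run F
t=20: queue=[F] q_used=1 → run F
t=21: queue=[F] q_used=2 → run F
t=22: queue=[F] q_used=0 → run F
t=23: (idle)
t=24: (idle)
t=25: (idle)
t=26: (idle)

completion order = D, E, G, B, F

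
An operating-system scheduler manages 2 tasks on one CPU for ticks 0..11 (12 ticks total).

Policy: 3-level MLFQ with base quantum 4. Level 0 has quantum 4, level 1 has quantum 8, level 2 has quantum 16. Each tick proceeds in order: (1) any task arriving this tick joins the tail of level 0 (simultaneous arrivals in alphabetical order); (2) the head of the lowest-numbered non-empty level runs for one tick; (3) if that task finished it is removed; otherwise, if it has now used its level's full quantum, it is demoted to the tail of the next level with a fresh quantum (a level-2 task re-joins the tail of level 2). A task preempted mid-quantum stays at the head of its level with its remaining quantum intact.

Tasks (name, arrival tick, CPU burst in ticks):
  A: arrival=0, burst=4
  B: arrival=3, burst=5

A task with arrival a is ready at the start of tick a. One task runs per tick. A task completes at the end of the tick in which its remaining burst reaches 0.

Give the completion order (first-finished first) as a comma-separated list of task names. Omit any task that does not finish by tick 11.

t=0: L0/L1/L2 = A/-/- → run A
t=1: L0/L1/L2 = A/-/- → run A
t=2: L0/L1/L2 = A/-/- → run A
t=3: L0/L1/L2 = AB/-/- → run A
t=4: L0/L1/L2 = B/-/- → run B
t=5: L0/L1/L2 = B/-/- → run B
t=6: L0/L1/L2 = B/-/- → run B
t=7: L0/L1/L2 = B/-/- → run B
t=8: L0/L1/L2 = -/B/- → run B
t=9: (idle)
t=10: (idle)
t=11: (idle)

completion order = A, B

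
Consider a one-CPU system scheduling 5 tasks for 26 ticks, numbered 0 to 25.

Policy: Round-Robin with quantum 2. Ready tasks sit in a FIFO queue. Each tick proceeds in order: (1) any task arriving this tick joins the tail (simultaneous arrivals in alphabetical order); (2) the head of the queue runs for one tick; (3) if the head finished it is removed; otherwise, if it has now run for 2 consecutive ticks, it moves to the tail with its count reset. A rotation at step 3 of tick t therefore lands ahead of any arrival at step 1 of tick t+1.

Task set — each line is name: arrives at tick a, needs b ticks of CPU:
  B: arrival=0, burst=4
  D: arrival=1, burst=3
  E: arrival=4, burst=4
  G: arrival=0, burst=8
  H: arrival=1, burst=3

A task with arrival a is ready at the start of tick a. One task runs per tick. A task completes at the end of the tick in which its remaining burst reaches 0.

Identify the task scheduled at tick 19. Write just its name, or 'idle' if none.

t=0: queue=[B,G] q_used=0 → run B
t=1: queue=[B,G,D,H] q_used=1 → run B
t=2: queue=[G,D,H,B] q_used=0 → run G
t=3: queue=[G,D,H,B] q_used=1 → run G
t=4: queue=[D,H,B,G,E] q_used=0 → run D
t=5: queue=[D,H,B,G,E] q_used=1 → run D
t=6: queue=[H,B,G,E,D] q_used=0 → run H
t=7: queue=[H,B,G,E,D] q_used=1 → run H
t=8: queue=[B,G,E,D,H] q_used=0 → run B
t=9: queue=[B,G,E,D,H] q_used=1 → run B
t=10: queue=[G,E,D,H] q_used=0 → run G
t=11: queue=[G,E,D,H] q_used=1 → run G
t=12: queue=[E,D,H,G] q_used=0 → run E
t=13: queue=[E,D,H,G] q_used=1 → run E
t=14: queue=[D,H,G,E] q_used=0 → run D
t=15: queue=[H,G,E] q_used=0 → run H
t=16: queue=[G,E] q_used=0 → run G
t=17: queue=[G,E] q_used=1 → run G
t=18: queue=[E,G] q_used=0 → run E
t=19: queue=[E,G] q_used=1 → run E
t=20: queue=[G] q_used=0 → run G
t=21: queue=[G] q_used=1 → run G
t=22: (idle)
t=23: (idle)
t=24: (idle)
t=25: (idle)

running at tick 19 = E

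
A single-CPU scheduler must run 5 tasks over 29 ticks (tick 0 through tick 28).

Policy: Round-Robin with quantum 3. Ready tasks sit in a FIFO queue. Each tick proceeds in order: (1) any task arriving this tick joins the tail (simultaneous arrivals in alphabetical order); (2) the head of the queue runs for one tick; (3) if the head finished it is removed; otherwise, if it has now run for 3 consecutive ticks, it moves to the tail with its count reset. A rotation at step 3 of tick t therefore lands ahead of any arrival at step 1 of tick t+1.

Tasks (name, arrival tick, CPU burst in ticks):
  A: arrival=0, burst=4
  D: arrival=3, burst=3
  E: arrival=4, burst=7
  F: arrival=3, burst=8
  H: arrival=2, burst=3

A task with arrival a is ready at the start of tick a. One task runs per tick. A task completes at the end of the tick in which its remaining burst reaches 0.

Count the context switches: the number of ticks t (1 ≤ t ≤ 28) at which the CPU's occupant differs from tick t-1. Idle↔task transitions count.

context switches = 10

t=0: queue=[A] q_used=0 → run A
t=1: queue=[A] q_used=1 → run A
t=2: queue=[A,H] q_used=2 → run A
t=3: queue=[H,A,D,F] q_used=0 → run H
t=4: queue=[H,A,D,F,E] q_used=1 → run H
t=5: queue=[H,A,D,F,E] q_used=2 → run H
t=6: queue=[A,D,F,E] q_used=0 → run A
t=7: queue=[D,F,E] q_used=0 → run D
t=8: queue=[D,F,E] q_used=1 → run D
t=9: queue=[D,F,E] q_used=2 → run D
t=10: queue=[F,E] q_used=0 → run F
t=11: queue=[F,E] q_used=1 → run F
t=12: queue=[F,E] q_used=2 → run F
t=13: queue=[E,F] q_used=0 → run E
t=14: queue=[E,F] q_used=1 → run E
t=15: queue=[E,F] q_used=2 → run E
t=16: queue=[F,E] q_used=0 → run F
t=17: queue=[F,E] q_used=1 → run F
t=18: queue=[F,E] q_used=2 → run F
t=19: queue=[E,F] q_used=0 → run E
t=20: queue=[E,F] q_used=1 → run E
t=21: queue=[E,F] q_used=2 → run E
t=22: queue=[F,E] q_used=0 → run F
t=23: queue=[F,E] q_used=1 → run F
t=24: queue=[E] q_used=0 → run E
t=25: (idle)
t=26: (idle)
t=27: (idle)
t=28: (idle)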